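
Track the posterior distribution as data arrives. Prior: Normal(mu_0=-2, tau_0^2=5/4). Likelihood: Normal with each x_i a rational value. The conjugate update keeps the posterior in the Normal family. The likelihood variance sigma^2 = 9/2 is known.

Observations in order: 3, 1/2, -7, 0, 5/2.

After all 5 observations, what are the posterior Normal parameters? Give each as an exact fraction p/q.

mu_0=-41/43, tau_0^2=45/86

obs 1: x=3 → posterior Normal(-21/23, 45/46)
obs 2: x=1/2 → posterior Normal(-37/56, 45/56)
obs 3: x=-7 → posterior Normal(-107/66, 15/22)
obs 4: x=0 → posterior Normal(-107/76, 45/76)
obs 5: x=5/2 → posterior Normal(-41/43, 45/86)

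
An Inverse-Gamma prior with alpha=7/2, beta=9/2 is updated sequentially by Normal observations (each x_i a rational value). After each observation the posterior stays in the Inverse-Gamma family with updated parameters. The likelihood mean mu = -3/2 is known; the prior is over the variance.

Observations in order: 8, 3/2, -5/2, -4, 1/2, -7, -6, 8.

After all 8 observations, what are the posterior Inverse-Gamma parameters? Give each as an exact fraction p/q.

alpha=15/2, beta=1041/8

obs 1: x=8 → posterior Inverse-Gamma(4, 397/8)
obs 2: x=3/2 → posterior Inverse-Gamma(9/2, 433/8)
obs 3: x=-5/2 → posterior Inverse-Gamma(5, 437/8)
obs 4: x=-4 → posterior Inverse-Gamma(11/2, 231/4)
obs 5: x=1/2 → posterior Inverse-Gamma(6, 239/4)
obs 6: x=-7 → posterior Inverse-Gamma(13/2, 599/8)
obs 7: x=-6 → posterior Inverse-Gamma(7, 85)
obs 8: x=8 → posterior Inverse-Gamma(15/2, 1041/8)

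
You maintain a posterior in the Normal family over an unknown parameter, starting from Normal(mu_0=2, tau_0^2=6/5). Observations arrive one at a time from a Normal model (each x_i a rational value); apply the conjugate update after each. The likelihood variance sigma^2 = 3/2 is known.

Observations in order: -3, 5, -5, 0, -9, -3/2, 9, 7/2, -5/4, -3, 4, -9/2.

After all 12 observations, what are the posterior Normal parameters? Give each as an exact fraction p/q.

mu_0=-13/53, tau_0^2=6/53

obs 1: x=-3 → posterior Normal(-2/9, 2/3)
obs 2: x=5 → posterior Normal(18/13, 6/13)
obs 3: x=-5 → posterior Normal(-2/17, 6/17)
obs 4: x=0 → posterior Normal(-2/21, 2/7)
obs 5: x=-9 → posterior Normal(-38/25, 6/25)
obs 6: x=-3/2 → posterior Normal(-44/29, 6/29)
obs 7: x=9 → posterior Normal(-8/33, 2/11)
obs 8: x=7/2 → posterior Normal(6/37, 6/37)
obs 9: x=-5/4 → posterior Normal(1/41, 6/41)
obs 10: x=-3 → posterior Normal(-11/45, 2/15)
obs 11: x=4 → posterior Normal(5/49, 6/49)
obs 12: x=-9/2 → posterior Normal(-13/53, 6/53)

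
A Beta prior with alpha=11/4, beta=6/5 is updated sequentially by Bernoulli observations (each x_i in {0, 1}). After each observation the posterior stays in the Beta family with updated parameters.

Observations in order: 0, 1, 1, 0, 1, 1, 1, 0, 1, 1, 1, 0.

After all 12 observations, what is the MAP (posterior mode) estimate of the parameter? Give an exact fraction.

obs 1: x=0 → posterior Beta(11/4, 11/5)
obs 2: x=1 → posterior Beta(15/4, 11/5)
obs 3: x=1 → posterior Beta(19/4, 11/5)
obs 4: x=0 → posterior Beta(19/4, 16/5)
obs 5: x=1 → posterior Beta(23/4, 16/5)
obs 6: x=1 → posterior Beta(27/4, 16/5)
obs 7: x=1 → posterior Beta(31/4, 16/5)
obs 8: x=0 → posterior Beta(31/4, 21/5)
obs 9: x=1 → posterior Beta(35/4, 21/5)
obs 10: x=1 → posterior Beta(39/4, 21/5)
obs 11: x=1 → posterior Beta(43/4, 21/5)
obs 12: x=0 → posterior Beta(43/4, 26/5)

65/93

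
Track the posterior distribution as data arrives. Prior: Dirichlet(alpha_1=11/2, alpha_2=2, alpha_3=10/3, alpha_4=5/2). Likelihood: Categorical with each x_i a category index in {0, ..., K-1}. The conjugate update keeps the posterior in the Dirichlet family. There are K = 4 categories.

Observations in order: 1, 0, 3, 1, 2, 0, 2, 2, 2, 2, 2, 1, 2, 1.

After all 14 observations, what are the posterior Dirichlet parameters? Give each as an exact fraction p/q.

alpha_1=15/2, alpha_2=6, alpha_3=31/3, alpha_4=7/2

obs 1: x=1 → posterior Dirichlet(11/2, 3, 10/3, 5/2)
obs 2: x=0 → posterior Dirichlet(13/2, 3, 10/3, 5/2)
obs 3: x=3 → posterior Dirichlet(13/2, 3, 10/3, 7/2)
obs 4: x=1 → posterior Dirichlet(13/2, 4, 10/3, 7/2)
obs 5: x=2 → posterior Dirichlet(13/2, 4, 13/3, 7/2)
obs 6: x=0 → posterior Dirichlet(15/2, 4, 13/3, 7/2)
obs 7: x=2 → posterior Dirichlet(15/2, 4, 16/3, 7/2)
obs 8: x=2 → posterior Dirichlet(15/2, 4, 19/3, 7/2)
obs 9: x=2 → posterior Dirichlet(15/2, 4, 22/3, 7/2)
obs 10: x=2 → posterior Dirichlet(15/2, 4, 25/3, 7/2)
obs 11: x=2 → posterior Dirichlet(15/2, 4, 28/3, 7/2)
obs 12: x=1 → posterior Dirichlet(15/2, 5, 28/3, 7/2)
obs 13: x=2 → posterior Dirichlet(15/2, 5, 31/3, 7/2)
obs 14: x=1 → posterior Dirichlet(15/2, 6, 31/3, 7/2)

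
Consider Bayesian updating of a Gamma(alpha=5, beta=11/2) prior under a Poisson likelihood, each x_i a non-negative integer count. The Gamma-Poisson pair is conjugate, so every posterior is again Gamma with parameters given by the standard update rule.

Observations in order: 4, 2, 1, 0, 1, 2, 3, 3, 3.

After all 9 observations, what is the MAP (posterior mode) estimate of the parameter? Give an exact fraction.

46/29

obs 1: x=4 → posterior Gamma(9, 13/2)
obs 2: x=2 → posterior Gamma(11, 15/2)
obs 3: x=1 → posterior Gamma(12, 17/2)
obs 4: x=0 → posterior Gamma(12, 19/2)
obs 5: x=1 → posterior Gamma(13, 21/2)
obs 6: x=2 → posterior Gamma(15, 23/2)
obs 7: x=3 → posterior Gamma(18, 25/2)
obs 8: x=3 → posterior Gamma(21, 27/2)
obs 9: x=3 → posterior Gamma(24, 29/2)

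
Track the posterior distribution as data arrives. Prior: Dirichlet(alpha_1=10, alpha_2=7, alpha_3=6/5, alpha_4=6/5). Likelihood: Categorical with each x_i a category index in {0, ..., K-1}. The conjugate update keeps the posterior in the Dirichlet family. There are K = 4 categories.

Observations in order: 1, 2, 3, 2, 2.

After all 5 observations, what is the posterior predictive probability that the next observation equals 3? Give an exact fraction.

11/122

obs 1: x=1 → posterior Dirichlet(10, 8, 6/5, 6/5)
obs 2: x=2 → posterior Dirichlet(10, 8, 11/5, 6/5)
obs 3: x=3 → posterior Dirichlet(10, 8, 11/5, 11/5)
obs 4: x=2 → posterior Dirichlet(10, 8, 16/5, 11/5)
obs 5: x=2 → posterior Dirichlet(10, 8, 21/5, 11/5)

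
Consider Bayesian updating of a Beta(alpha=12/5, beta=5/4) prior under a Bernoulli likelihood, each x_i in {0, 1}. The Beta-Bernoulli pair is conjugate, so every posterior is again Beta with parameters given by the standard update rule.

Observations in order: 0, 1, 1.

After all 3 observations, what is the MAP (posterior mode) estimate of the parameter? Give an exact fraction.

68/93

obs 1: x=0 → posterior Beta(12/5, 9/4)
obs 2: x=1 → posterior Beta(17/5, 9/4)
obs 3: x=1 → posterior Beta(22/5, 9/4)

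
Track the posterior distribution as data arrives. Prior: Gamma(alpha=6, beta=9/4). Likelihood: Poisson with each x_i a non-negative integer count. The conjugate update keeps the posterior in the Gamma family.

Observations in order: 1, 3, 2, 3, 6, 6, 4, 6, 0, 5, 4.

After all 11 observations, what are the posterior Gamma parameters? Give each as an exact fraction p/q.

alpha=46, beta=53/4

obs 1: x=1 → posterior Gamma(7, 13/4)
obs 2: x=3 → posterior Gamma(10, 17/4)
obs 3: x=2 → posterior Gamma(12, 21/4)
obs 4: x=3 → posterior Gamma(15, 25/4)
obs 5: x=6 → posterior Gamma(21, 29/4)
obs 6: x=6 → posterior Gamma(27, 33/4)
obs 7: x=4 → posterior Gamma(31, 37/4)
obs 8: x=6 → posterior Gamma(37, 41/4)
obs 9: x=0 → posterior Gamma(37, 45/4)
obs 10: x=5 → posterior Gamma(42, 49/4)
obs 11: x=4 → posterior Gamma(46, 53/4)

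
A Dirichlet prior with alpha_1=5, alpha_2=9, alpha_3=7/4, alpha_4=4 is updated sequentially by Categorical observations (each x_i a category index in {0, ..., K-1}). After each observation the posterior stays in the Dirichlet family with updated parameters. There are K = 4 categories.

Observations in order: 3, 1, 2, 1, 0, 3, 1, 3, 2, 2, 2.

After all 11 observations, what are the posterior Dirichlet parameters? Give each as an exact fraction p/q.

obs 1: x=3 → posterior Dirichlet(5, 9, 7/4, 5)
obs 2: x=1 → posterior Dirichlet(5, 10, 7/4, 5)
obs 3: x=2 → posterior Dirichlet(5, 10, 11/4, 5)
obs 4: x=1 → posterior Dirichlet(5, 11, 11/4, 5)
obs 5: x=0 → posterior Dirichlet(6, 11, 11/4, 5)
obs 6: x=3 → posterior Dirichlet(6, 11, 11/4, 6)
obs 7: x=1 → posterior Dirichlet(6, 12, 11/4, 6)
obs 8: x=3 → posterior Dirichlet(6, 12, 11/4, 7)
obs 9: x=2 → posterior Dirichlet(6, 12, 15/4, 7)
obs 10: x=2 → posterior Dirichlet(6, 12, 19/4, 7)
obs 11: x=2 → posterior Dirichlet(6, 12, 23/4, 7)

alpha_1=6, alpha_2=12, alpha_3=23/4, alpha_4=7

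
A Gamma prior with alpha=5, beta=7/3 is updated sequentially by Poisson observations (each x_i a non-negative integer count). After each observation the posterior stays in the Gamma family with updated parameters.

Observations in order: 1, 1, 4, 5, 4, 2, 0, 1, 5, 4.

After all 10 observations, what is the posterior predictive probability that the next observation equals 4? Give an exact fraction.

obs 1: x=1 → posterior Gamma(6, 10/3)
obs 2: x=1 → posterior Gamma(7, 13/3)
obs 3: x=4 → posterior Gamma(11, 16/3)
obs 4: x=5 → posterior Gamma(16, 19/3)
obs 5: x=4 → posterior Gamma(20, 22/3)
obs 6: x=2 → posterior Gamma(22, 25/3)
obs 7: x=0 → posterior Gamma(22, 28/3)
obs 8: x=1 → posterior Gamma(23, 31/3)
obs 9: x=5 → posterior Gamma(28, 34/3)
obs 10: x=4 → posterior Gamma(32, 37/3)

16139119436552526092667472966505966359043249858436242349/118059162071741130342400000000000000000000000000000000000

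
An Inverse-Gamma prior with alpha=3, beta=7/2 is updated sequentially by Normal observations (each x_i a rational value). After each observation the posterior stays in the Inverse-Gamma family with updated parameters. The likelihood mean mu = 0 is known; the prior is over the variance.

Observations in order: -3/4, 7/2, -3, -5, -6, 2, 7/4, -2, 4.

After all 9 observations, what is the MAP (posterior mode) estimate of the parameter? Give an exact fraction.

obs 1: x=-3/4 → posterior Inverse-Gamma(7/2, 121/32)
obs 2: x=7/2 → posterior Inverse-Gamma(4, 317/32)
obs 3: x=-3 → posterior Inverse-Gamma(9/2, 461/32)
obs 4: x=-5 → posterior Inverse-Gamma(5, 861/32)
obs 5: x=-6 → posterior Inverse-Gamma(11/2, 1437/32)
obs 6: x=2 → posterior Inverse-Gamma(6, 1501/32)
obs 7: x=7/4 → posterior Inverse-Gamma(13/2, 775/16)
obs 8: x=-2 → posterior Inverse-Gamma(7, 807/16)
obs 9: x=4 → posterior Inverse-Gamma(15/2, 935/16)

55/8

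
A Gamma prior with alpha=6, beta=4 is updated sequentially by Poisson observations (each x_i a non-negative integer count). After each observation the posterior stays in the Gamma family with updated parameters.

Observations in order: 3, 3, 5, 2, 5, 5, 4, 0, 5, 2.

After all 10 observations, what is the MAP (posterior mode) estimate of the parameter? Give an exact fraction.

39/14

obs 1: x=3 → posterior Gamma(9, 5)
obs 2: x=3 → posterior Gamma(12, 6)
obs 3: x=5 → posterior Gamma(17, 7)
obs 4: x=2 → posterior Gamma(19, 8)
obs 5: x=5 → posterior Gamma(24, 9)
obs 6: x=5 → posterior Gamma(29, 10)
obs 7: x=4 → posterior Gamma(33, 11)
obs 8: x=0 → posterior Gamma(33, 12)
obs 9: x=5 → posterior Gamma(38, 13)
obs 10: x=2 → posterior Gamma(40, 14)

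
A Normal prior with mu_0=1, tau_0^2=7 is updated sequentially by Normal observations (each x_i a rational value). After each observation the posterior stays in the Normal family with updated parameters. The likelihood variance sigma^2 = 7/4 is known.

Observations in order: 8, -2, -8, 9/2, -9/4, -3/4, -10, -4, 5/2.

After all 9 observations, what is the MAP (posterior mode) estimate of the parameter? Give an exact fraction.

-47/37

obs 1: x=8 → posterior Normal(33/5, 7/5)
obs 2: x=-2 → posterior Normal(25/9, 7/9)
obs 3: x=-8 → posterior Normal(-7/13, 7/13)
obs 4: x=9/2 → posterior Normal(11/17, 7/17)
obs 5: x=-9/4 → posterior Normal(2/21, 1/3)
obs 6: x=-3/4 → posterior Normal(-1/25, 7/25)
obs 7: x=-10 → posterior Normal(-41/29, 7/29)
obs 8: x=-4 → posterior Normal(-19/11, 7/33)
obs 9: x=5/2 → posterior Normal(-47/37, 7/37)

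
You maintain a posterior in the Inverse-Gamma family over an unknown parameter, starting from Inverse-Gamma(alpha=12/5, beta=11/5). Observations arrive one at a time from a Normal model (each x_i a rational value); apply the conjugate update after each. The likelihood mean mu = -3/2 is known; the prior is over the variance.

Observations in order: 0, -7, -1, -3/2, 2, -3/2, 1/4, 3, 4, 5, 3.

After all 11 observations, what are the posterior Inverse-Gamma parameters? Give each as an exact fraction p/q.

alpha=79/10, beta=13237/160

obs 1: x=0 → posterior Inverse-Gamma(29/10, 133/40)
obs 2: x=-7 → posterior Inverse-Gamma(17/5, 369/20)
obs 3: x=-1 → posterior Inverse-Gamma(39/10, 743/40)
obs 4: x=-3/2 → posterior Inverse-Gamma(22/5, 743/40)
obs 5: x=2 → posterior Inverse-Gamma(49/10, 247/10)
obs 6: x=-3/2 → posterior Inverse-Gamma(27/5, 247/10)
obs 7: x=1/4 → posterior Inverse-Gamma(59/10, 4197/160)
obs 8: x=3 → posterior Inverse-Gamma(32/5, 5817/160)
obs 9: x=4 → posterior Inverse-Gamma(69/10, 8237/160)
obs 10: x=5 → posterior Inverse-Gamma(37/5, 11617/160)
obs 11: x=3 → posterior Inverse-Gamma(79/10, 13237/160)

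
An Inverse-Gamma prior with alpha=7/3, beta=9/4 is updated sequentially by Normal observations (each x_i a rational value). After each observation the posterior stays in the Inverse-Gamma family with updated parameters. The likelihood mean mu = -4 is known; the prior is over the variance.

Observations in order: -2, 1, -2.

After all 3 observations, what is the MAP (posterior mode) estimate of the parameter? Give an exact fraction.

obs 1: x=-2 → posterior Inverse-Gamma(17/6, 17/4)
obs 2: x=1 → posterior Inverse-Gamma(10/3, 67/4)
obs 3: x=-2 → posterior Inverse-Gamma(23/6, 75/4)

225/58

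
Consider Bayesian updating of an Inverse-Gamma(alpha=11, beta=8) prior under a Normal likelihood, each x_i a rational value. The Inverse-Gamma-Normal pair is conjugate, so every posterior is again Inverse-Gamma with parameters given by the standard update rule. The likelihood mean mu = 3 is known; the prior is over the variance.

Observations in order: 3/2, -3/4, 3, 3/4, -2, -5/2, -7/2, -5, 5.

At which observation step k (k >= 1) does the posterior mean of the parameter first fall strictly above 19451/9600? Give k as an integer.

k = 5

obs 1: x=3/2 → posterior Inverse-Gamma(23/2, 73/8)
obs 2: x=-3/4 → posterior Inverse-Gamma(12, 517/32)
obs 3: x=3 → posterior Inverse-Gamma(25/2, 517/32)
obs 4: x=3/4 → posterior Inverse-Gamma(13, 299/16)
obs 5: x=-2 → posterior Inverse-Gamma(27/2, 499/16)
obs 6: x=-5/2 → posterior Inverse-Gamma(14, 741/16)
obs 7: x=-7/2 → posterior Inverse-Gamma(29/2, 1079/16)
obs 8: x=-5 → posterior Inverse-Gamma(15, 1591/16)
obs 9: x=5 → posterior Inverse-Gamma(31/2, 1623/16)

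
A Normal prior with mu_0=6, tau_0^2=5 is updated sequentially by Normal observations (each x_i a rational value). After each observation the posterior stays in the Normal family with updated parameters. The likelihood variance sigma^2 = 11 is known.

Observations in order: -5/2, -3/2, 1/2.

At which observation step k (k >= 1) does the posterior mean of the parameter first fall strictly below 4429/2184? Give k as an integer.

obs 1: x=-5/2 → posterior Normal(107/32, 55/16)
obs 2: x=-3/2 → posterior Normal(46/21, 55/21)
obs 3: x=1/2 → posterior Normal(97/52, 55/26)

k = 3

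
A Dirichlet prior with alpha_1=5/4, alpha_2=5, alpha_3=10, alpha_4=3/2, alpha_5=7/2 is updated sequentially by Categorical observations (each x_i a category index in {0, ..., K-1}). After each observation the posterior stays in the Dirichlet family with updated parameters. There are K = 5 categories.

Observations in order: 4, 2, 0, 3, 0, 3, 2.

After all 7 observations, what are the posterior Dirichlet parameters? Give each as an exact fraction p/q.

alpha_1=13/4, alpha_2=5, alpha_3=12, alpha_4=7/2, alpha_5=9/2

obs 1: x=4 → posterior Dirichlet(5/4, 5, 10, 3/2, 9/2)
obs 2: x=2 → posterior Dirichlet(5/4, 5, 11, 3/2, 9/2)
obs 3: x=0 → posterior Dirichlet(9/4, 5, 11, 3/2, 9/2)
obs 4: x=3 → posterior Dirichlet(9/4, 5, 11, 5/2, 9/2)
obs 5: x=0 → posterior Dirichlet(13/4, 5, 11, 5/2, 9/2)
obs 6: x=3 → posterior Dirichlet(13/4, 5, 11, 7/2, 9/2)
obs 7: x=2 → posterior Dirichlet(13/4, 5, 12, 7/2, 9/2)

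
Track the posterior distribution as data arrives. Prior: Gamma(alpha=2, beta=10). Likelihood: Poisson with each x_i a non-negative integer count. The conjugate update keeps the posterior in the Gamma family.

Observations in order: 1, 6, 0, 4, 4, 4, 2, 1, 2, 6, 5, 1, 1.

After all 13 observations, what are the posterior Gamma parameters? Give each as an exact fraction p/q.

alpha=39, beta=23

obs 1: x=1 → posterior Gamma(3, 11)
obs 2: x=6 → posterior Gamma(9, 12)
obs 3: x=0 → posterior Gamma(9, 13)
obs 4: x=4 → posterior Gamma(13, 14)
obs 5: x=4 → posterior Gamma(17, 15)
obs 6: x=4 → posterior Gamma(21, 16)
obs 7: x=2 → posterior Gamma(23, 17)
obs 8: x=1 → posterior Gamma(24, 18)
obs 9: x=2 → posterior Gamma(26, 19)
obs 10: x=6 → posterior Gamma(32, 20)
obs 11: x=5 → posterior Gamma(37, 21)
obs 12: x=1 → posterior Gamma(38, 22)
obs 13: x=1 → posterior Gamma(39, 23)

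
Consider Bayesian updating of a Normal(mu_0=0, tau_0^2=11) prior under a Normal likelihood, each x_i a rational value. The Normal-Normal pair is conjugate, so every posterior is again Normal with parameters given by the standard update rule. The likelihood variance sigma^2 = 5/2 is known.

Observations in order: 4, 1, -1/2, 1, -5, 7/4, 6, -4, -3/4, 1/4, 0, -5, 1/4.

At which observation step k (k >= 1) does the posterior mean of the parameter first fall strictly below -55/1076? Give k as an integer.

obs 1: x=4 → posterior Normal(88/27, 55/27)
obs 2: x=1 → posterior Normal(110/49, 55/49)
obs 3: x=-1/2 → posterior Normal(99/71, 55/71)
obs 4: x=1 → posterior Normal(121/93, 55/93)
obs 5: x=-5 → posterior Normal(11/115, 11/23)
obs 6: x=7/4 → posterior Normal(99/274, 55/137)
obs 7: x=6 → posterior Normal(121/106, 55/159)
obs 8: x=-4 → posterior Normal(187/362, 55/181)
obs 9: x=-3/4 → posterior Normal(11/29, 55/203)
obs 10: x=1/4 → posterior Normal(11/30, 11/45)
obs 11: x=0 → posterior Normal(165/494, 55/247)
obs 12: x=-5 → posterior Normal(-55/538, 55/269)
obs 13: x=1/4 → posterior Normal(-22/291, 55/291)

k = 12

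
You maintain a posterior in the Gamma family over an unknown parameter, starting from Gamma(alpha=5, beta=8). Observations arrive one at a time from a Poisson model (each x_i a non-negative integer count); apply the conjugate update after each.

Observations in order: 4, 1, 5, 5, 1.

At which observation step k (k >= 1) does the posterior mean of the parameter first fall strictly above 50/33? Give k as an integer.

obs 1: x=4 → posterior Gamma(9, 9)
obs 2: x=1 → posterior Gamma(10, 10)
obs 3: x=5 → posterior Gamma(15, 11)
obs 4: x=5 → posterior Gamma(20, 12)
obs 5: x=1 → posterior Gamma(21, 13)

k = 4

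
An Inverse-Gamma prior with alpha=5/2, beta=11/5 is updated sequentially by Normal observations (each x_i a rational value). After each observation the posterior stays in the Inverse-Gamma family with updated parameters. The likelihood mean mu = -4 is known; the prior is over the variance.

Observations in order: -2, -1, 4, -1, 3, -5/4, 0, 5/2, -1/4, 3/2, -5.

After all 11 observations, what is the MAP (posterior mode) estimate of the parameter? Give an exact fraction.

10021/720

obs 1: x=-2 → posterior Inverse-Gamma(3, 21/5)
obs 2: x=-1 → posterior Inverse-Gamma(7/2, 87/10)
obs 3: x=4 → posterior Inverse-Gamma(4, 407/10)
obs 4: x=-1 → posterior Inverse-Gamma(9/2, 226/5)
obs 5: x=3 → posterior Inverse-Gamma(5, 697/10)
obs 6: x=-5/4 → posterior Inverse-Gamma(11/2, 11757/160)
obs 7: x=0 → posterior Inverse-Gamma(6, 13037/160)
obs 8: x=5/2 → posterior Inverse-Gamma(13/2, 16417/160)
obs 9: x=-1/4 → posterior Inverse-Gamma(7, 8771/80)
obs 10: x=3/2 → posterior Inverse-Gamma(15/2, 9981/80)
obs 11: x=-5 → posterior Inverse-Gamma(8, 10021/80)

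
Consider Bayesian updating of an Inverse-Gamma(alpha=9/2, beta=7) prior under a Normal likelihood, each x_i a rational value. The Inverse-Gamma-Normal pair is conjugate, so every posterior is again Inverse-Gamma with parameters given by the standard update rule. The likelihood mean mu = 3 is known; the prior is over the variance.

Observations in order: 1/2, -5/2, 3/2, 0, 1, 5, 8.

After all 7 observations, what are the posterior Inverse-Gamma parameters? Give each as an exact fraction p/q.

alpha=8, beta=379/8

obs 1: x=1/2 → posterior Inverse-Gamma(5, 81/8)
obs 2: x=-5/2 → posterior Inverse-Gamma(11/2, 101/4)
obs 3: x=3/2 → posterior Inverse-Gamma(6, 211/8)
obs 4: x=0 → posterior Inverse-Gamma(13/2, 247/8)
obs 5: x=1 → posterior Inverse-Gamma(7, 263/8)
obs 6: x=5 → posterior Inverse-Gamma(15/2, 279/8)
obs 7: x=8 → posterior Inverse-Gamma(8, 379/8)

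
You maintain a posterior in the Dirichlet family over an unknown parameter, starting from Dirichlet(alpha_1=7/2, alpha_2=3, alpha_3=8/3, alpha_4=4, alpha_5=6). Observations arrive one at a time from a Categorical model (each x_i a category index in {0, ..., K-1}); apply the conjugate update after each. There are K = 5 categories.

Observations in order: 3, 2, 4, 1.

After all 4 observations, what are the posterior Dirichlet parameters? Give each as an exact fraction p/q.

obs 1: x=3 → posterior Dirichlet(7/2, 3, 8/3, 5, 6)
obs 2: x=2 → posterior Dirichlet(7/2, 3, 11/3, 5, 6)
obs 3: x=4 → posterior Dirichlet(7/2, 3, 11/3, 5, 7)
obs 4: x=1 → posterior Dirichlet(7/2, 4, 11/3, 5, 7)

alpha_1=7/2, alpha_2=4, alpha_3=11/3, alpha_4=5, alpha_5=7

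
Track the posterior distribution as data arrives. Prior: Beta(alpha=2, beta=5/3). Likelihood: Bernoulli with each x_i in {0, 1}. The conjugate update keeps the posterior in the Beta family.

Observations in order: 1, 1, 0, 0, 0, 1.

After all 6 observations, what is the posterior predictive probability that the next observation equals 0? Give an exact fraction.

obs 1: x=1 → posterior Beta(3, 5/3)
obs 2: x=1 → posterior Beta(4, 5/3)
obs 3: x=0 → posterior Beta(4, 8/3)
obs 4: x=0 → posterior Beta(4, 11/3)
obs 5: x=0 → posterior Beta(4, 14/3)
obs 6: x=1 → posterior Beta(5, 14/3)

14/29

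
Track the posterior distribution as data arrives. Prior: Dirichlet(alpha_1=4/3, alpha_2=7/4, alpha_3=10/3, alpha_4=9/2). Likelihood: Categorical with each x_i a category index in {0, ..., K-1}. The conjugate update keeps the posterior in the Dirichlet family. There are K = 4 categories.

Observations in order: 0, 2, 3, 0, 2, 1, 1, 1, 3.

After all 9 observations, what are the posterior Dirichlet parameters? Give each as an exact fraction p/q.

obs 1: x=0 → posterior Dirichlet(7/3, 7/4, 10/3, 9/2)
obs 2: x=2 → posterior Dirichlet(7/3, 7/4, 13/3, 9/2)
obs 3: x=3 → posterior Dirichlet(7/3, 7/4, 13/3, 11/2)
obs 4: x=0 → posterior Dirichlet(10/3, 7/4, 13/3, 11/2)
obs 5: x=2 → posterior Dirichlet(10/3, 7/4, 16/3, 11/2)
obs 6: x=1 → posterior Dirichlet(10/3, 11/4, 16/3, 11/2)
obs 7: x=1 → posterior Dirichlet(10/3, 15/4, 16/3, 11/2)
obs 8: x=1 → posterior Dirichlet(10/3, 19/4, 16/3, 11/2)
obs 9: x=3 → posterior Dirichlet(10/3, 19/4, 16/3, 13/2)

alpha_1=10/3, alpha_2=19/4, alpha_3=16/3, alpha_4=13/2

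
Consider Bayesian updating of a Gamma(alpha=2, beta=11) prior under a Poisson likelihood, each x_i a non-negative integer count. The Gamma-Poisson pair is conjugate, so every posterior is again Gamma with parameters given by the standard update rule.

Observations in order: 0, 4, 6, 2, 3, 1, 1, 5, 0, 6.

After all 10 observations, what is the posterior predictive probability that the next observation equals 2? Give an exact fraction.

obs 1: x=0 → posterior Gamma(2, 12)
obs 2: x=4 → posterior Gamma(6, 13)
obs 3: x=6 → posterior Gamma(12, 14)
obs 4: x=2 → posterior Gamma(14, 15)
obs 5: x=3 → posterior Gamma(17, 16)
obs 6: x=1 → posterior Gamma(18, 17)
obs 7: x=1 → posterior Gamma(19, 18)
obs 8: x=5 → posterior Gamma(24, 19)
obs 9: x=0 → posterior Gamma(24, 20)
obs 10: x=6 → posterior Gamma(30, 21)

2157902384439481306741823870108207044389465/9068298061633453450429559033030337013743616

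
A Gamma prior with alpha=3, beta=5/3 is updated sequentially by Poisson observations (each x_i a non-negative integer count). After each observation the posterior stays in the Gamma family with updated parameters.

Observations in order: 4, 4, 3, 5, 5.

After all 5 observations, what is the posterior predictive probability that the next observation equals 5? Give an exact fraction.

400674143600640000000000000000000000000/3091058643093537522799545838540043339063

obs 1: x=4 → posterior Gamma(7, 8/3)
obs 2: x=4 → posterior Gamma(11, 11/3)
obs 3: x=3 → posterior Gamma(14, 14/3)
obs 4: x=5 → posterior Gamma(19, 17/3)
obs 5: x=5 → posterior Gamma(24, 20/3)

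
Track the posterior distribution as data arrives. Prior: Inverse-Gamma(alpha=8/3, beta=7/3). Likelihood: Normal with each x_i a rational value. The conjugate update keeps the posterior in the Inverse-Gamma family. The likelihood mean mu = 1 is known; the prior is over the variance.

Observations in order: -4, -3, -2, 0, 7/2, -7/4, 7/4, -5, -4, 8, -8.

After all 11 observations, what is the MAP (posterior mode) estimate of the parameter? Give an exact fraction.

obs 1: x=-4 → posterior Inverse-Gamma(19/6, 89/6)
obs 2: x=-3 → posterior Inverse-Gamma(11/3, 137/6)
obs 3: x=-2 → posterior Inverse-Gamma(25/6, 82/3)
obs 4: x=0 → posterior Inverse-Gamma(14/3, 167/6)
obs 5: x=7/2 → posterior Inverse-Gamma(31/6, 743/24)
obs 6: x=-7/4 → posterior Inverse-Gamma(17/3, 3335/96)
obs 7: x=7/4 → posterior Inverse-Gamma(37/6, 1681/48)
obs 8: x=-5 → posterior Inverse-Gamma(20/3, 2545/48)
obs 9: x=-4 → posterior Inverse-Gamma(43/6, 3145/48)
obs 10: x=8 → posterior Inverse-Gamma(23/3, 4321/48)
obs 11: x=-8 → posterior Inverse-Gamma(49/6, 6265/48)

1253/88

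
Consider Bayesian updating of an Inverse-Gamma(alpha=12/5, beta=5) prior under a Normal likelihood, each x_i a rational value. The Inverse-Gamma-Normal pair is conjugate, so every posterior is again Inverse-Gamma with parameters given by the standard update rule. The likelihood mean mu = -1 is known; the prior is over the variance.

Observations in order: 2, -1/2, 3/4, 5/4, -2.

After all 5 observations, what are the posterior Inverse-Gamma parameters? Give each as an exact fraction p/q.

alpha=49/10, beta=227/16

obs 1: x=2 → posterior Inverse-Gamma(29/10, 19/2)
obs 2: x=-1/2 → posterior Inverse-Gamma(17/5, 77/8)
obs 3: x=3/4 → posterior Inverse-Gamma(39/10, 357/32)
obs 4: x=5/4 → posterior Inverse-Gamma(22/5, 219/16)
obs 5: x=-2 → posterior Inverse-Gamma(49/10, 227/16)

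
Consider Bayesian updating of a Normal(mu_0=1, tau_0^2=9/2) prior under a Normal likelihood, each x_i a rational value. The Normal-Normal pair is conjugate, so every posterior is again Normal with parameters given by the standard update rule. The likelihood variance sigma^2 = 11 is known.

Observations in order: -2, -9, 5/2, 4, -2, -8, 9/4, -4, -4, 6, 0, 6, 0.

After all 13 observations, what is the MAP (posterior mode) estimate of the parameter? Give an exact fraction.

-209/556

obs 1: x=-2 → posterior Normal(4/31, 99/31)
obs 2: x=-9 → posterior Normal(-77/40, 99/40)
obs 3: x=5/2 → posterior Normal(-109/98, 99/49)
obs 4: x=4 → posterior Normal(-37/116, 99/58)
obs 5: x=-2 → posterior Normal(-73/134, 99/67)
obs 6: x=-8 → posterior Normal(-217/152, 99/76)
obs 7: x=9/4 → posterior Normal(-353/340, 99/85)
obs 8: x=-4 → posterior Normal(-497/376, 99/94)
obs 9: x=-4 → posterior Normal(-641/412, 99/103)
obs 10: x=6 → posterior Normal(-425/448, 99/112)
obs 11: x=0 → posterior Normal(-425/484, 9/11)
obs 12: x=6 → posterior Normal(-209/520, 99/130)
obs 13: x=0 → posterior Normal(-209/556, 99/139)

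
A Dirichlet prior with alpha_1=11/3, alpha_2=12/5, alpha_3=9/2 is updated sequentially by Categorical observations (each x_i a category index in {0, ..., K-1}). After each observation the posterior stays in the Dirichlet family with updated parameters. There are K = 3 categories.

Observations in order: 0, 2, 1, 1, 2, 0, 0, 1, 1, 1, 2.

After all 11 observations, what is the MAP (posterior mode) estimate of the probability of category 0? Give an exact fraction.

obs 1: x=0 → posterior Dirichlet(14/3, 12/5, 9/2)
obs 2: x=2 → posterior Dirichlet(14/3, 12/5, 11/2)
obs 3: x=1 → posterior Dirichlet(14/3, 17/5, 11/2)
obs 4: x=1 → posterior Dirichlet(14/3, 22/5, 11/2)
obs 5: x=2 → posterior Dirichlet(14/3, 22/5, 13/2)
obs 6: x=0 → posterior Dirichlet(17/3, 22/5, 13/2)
obs 7: x=0 → posterior Dirichlet(20/3, 22/5, 13/2)
obs 8: x=1 → posterior Dirichlet(20/3, 27/5, 13/2)
obs 9: x=1 → posterior Dirichlet(20/3, 32/5, 13/2)
obs 10: x=1 → posterior Dirichlet(20/3, 37/5, 13/2)
obs 11: x=2 → posterior Dirichlet(20/3, 37/5, 15/2)

170/557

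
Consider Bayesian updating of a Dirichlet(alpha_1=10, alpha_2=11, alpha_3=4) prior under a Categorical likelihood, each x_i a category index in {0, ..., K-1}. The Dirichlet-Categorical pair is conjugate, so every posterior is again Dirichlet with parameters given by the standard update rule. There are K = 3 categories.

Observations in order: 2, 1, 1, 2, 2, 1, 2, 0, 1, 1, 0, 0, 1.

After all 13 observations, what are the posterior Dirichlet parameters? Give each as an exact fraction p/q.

alpha_1=13, alpha_2=17, alpha_3=8

obs 1: x=2 → posterior Dirichlet(10, 11, 5)
obs 2: x=1 → posterior Dirichlet(10, 12, 5)
obs 3: x=1 → posterior Dirichlet(10, 13, 5)
obs 4: x=2 → posterior Dirichlet(10, 13, 6)
obs 5: x=2 → posterior Dirichlet(10, 13, 7)
obs 6: x=1 → posterior Dirichlet(10, 14, 7)
obs 7: x=2 → posterior Dirichlet(10, 14, 8)
obs 8: x=0 → posterior Dirichlet(11, 14, 8)
obs 9: x=1 → posterior Dirichlet(11, 15, 8)
obs 10: x=1 → posterior Dirichlet(11, 16, 8)
obs 11: x=0 → posterior Dirichlet(12, 16, 8)
obs 12: x=0 → posterior Dirichlet(13, 16, 8)
obs 13: x=1 → posterior Dirichlet(13, 17, 8)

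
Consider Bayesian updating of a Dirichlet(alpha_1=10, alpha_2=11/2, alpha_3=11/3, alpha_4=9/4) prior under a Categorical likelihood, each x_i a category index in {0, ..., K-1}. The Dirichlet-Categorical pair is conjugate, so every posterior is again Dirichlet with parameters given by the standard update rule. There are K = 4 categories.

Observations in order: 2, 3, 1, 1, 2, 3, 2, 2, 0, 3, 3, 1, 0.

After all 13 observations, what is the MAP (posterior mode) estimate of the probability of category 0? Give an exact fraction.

obs 1: x=2 → posterior Dirichlet(10, 11/2, 14/3, 9/4)
obs 2: x=3 → posterior Dirichlet(10, 11/2, 14/3, 13/4)
obs 3: x=1 → posterior Dirichlet(10, 13/2, 14/3, 13/4)
obs 4: x=1 → posterior Dirichlet(10, 15/2, 14/3, 13/4)
obs 5: x=2 → posterior Dirichlet(10, 15/2, 17/3, 13/4)
obs 6: x=3 → posterior Dirichlet(10, 15/2, 17/3, 17/4)
obs 7: x=2 → posterior Dirichlet(10, 15/2, 20/3, 17/4)
obs 8: x=2 → posterior Dirichlet(10, 15/2, 23/3, 17/4)
obs 9: x=0 → posterior Dirichlet(11, 15/2, 23/3, 17/4)
obs 10: x=3 → posterior Dirichlet(11, 15/2, 23/3, 21/4)
obs 11: x=3 → posterior Dirichlet(11, 15/2, 23/3, 25/4)
obs 12: x=1 → posterior Dirichlet(11, 17/2, 23/3, 25/4)
obs 13: x=0 → posterior Dirichlet(12, 17/2, 23/3, 25/4)

132/365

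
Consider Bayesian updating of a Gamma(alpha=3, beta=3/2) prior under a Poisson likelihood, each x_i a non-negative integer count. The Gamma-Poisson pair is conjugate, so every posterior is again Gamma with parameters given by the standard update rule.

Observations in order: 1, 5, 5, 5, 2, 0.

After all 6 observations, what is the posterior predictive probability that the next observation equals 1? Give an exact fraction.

209491173995018005371093750/1174562876521148458974062689

obs 1: x=1 → posterior Gamma(4, 5/2)
obs 2: x=5 → posterior Gamma(9, 7/2)
obs 3: x=5 → posterior Gamma(14, 9/2)
obs 4: x=5 → posterior Gamma(19, 11/2)
obs 5: x=2 → posterior Gamma(21, 13/2)
obs 6: x=0 → posterior Gamma(21, 15/2)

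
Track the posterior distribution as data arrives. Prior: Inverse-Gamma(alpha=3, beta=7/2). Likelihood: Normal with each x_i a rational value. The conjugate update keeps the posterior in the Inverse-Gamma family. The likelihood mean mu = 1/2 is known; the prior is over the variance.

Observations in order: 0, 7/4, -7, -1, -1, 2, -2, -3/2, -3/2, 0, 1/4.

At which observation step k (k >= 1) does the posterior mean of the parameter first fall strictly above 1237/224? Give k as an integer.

k = 3

obs 1: x=0 → posterior Inverse-Gamma(7/2, 29/8)
obs 2: x=7/4 → posterior Inverse-Gamma(4, 141/32)
obs 3: x=-7 → posterior Inverse-Gamma(9/2, 1041/32)
obs 4: x=-1 → posterior Inverse-Gamma(5, 1077/32)
obs 5: x=-1 → posterior Inverse-Gamma(11/2, 1113/32)
obs 6: x=2 → posterior Inverse-Gamma(6, 1149/32)
obs 7: x=-2 → posterior Inverse-Gamma(13/2, 1249/32)
obs 8: x=-3/2 → posterior Inverse-Gamma(7, 1313/32)
obs 9: x=-3/2 → posterior Inverse-Gamma(15/2, 1377/32)
obs 10: x=0 → posterior Inverse-Gamma(8, 1381/32)
obs 11: x=1/4 → posterior Inverse-Gamma(17/2, 691/16)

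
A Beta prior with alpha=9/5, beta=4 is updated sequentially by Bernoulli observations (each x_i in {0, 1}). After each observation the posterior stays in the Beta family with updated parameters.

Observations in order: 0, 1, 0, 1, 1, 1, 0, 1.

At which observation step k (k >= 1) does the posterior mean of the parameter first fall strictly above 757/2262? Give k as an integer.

k = 2

obs 1: x=0 → posterior Beta(9/5, 5)
obs 2: x=1 → posterior Beta(14/5, 5)
obs 3: x=0 → posterior Beta(14/5, 6)
obs 4: x=1 → posterior Beta(19/5, 6)
obs 5: x=1 → posterior Beta(24/5, 6)
obs 6: x=1 → posterior Beta(29/5, 6)
obs 7: x=0 → posterior Beta(29/5, 7)
obs 8: x=1 → posterior Beta(34/5, 7)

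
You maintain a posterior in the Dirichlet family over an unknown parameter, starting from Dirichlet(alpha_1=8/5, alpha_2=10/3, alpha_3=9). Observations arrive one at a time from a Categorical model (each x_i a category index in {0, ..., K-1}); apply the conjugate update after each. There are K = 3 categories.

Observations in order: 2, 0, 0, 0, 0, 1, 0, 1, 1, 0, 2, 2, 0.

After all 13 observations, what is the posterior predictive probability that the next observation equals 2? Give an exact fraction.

obs 1: x=2 → posterior Dirichlet(8/5, 10/3, 10)
obs 2: x=0 → posterior Dirichlet(13/5, 10/3, 10)
obs 3: x=0 → posterior Dirichlet(18/5, 10/3, 10)
obs 4: x=0 → posterior Dirichlet(23/5, 10/3, 10)
obs 5: x=0 → posterior Dirichlet(28/5, 10/3, 10)
obs 6: x=1 → posterior Dirichlet(28/5, 13/3, 10)
obs 7: x=0 → posterior Dirichlet(33/5, 13/3, 10)
obs 8: x=1 → posterior Dirichlet(33/5, 16/3, 10)
obs 9: x=1 → posterior Dirichlet(33/5, 19/3, 10)
obs 10: x=0 → posterior Dirichlet(38/5, 19/3, 10)
obs 11: x=2 → posterior Dirichlet(38/5, 19/3, 11)
obs 12: x=2 → posterior Dirichlet(38/5, 19/3, 12)
obs 13: x=0 → posterior Dirichlet(43/5, 19/3, 12)

45/101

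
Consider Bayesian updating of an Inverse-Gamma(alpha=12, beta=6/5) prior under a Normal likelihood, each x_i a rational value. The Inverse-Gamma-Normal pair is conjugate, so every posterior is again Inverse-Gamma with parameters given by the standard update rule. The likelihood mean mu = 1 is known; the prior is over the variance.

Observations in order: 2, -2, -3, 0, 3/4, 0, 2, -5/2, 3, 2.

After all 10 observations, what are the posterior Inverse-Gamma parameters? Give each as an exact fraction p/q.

alpha=17, beta=3897/160

obs 1: x=2 → posterior Inverse-Gamma(25/2, 17/10)
obs 2: x=-2 → posterior Inverse-Gamma(13, 31/5)
obs 3: x=-3 → posterior Inverse-Gamma(27/2, 71/5)
obs 4: x=0 → posterior Inverse-Gamma(14, 147/10)
obs 5: x=3/4 → posterior Inverse-Gamma(29/2, 2357/160)
obs 6: x=0 → posterior Inverse-Gamma(15, 2437/160)
obs 7: x=2 → posterior Inverse-Gamma(31/2, 2517/160)
obs 8: x=-5/2 → posterior Inverse-Gamma(16, 3497/160)
obs 9: x=3 → posterior Inverse-Gamma(33/2, 3817/160)
obs 10: x=2 → posterior Inverse-Gamma(17, 3897/160)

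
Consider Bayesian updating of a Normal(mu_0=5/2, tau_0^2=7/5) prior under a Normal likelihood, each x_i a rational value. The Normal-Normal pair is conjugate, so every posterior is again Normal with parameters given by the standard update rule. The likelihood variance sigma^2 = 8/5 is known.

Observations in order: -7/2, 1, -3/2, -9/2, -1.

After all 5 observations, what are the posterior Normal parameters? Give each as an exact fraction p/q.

mu_0=-93/86, tau_0^2=56/215

obs 1: x=-7/2 → posterior Normal(-3/10, 56/75)
obs 2: x=1 → posterior Normal(5/44, 28/55)
obs 3: x=-3/2 → posterior Normal(-8/29, 56/145)
obs 4: x=-9/2 → posterior Normal(-79/72, 14/45)
obs 5: x=-1 → posterior Normal(-93/86, 56/215)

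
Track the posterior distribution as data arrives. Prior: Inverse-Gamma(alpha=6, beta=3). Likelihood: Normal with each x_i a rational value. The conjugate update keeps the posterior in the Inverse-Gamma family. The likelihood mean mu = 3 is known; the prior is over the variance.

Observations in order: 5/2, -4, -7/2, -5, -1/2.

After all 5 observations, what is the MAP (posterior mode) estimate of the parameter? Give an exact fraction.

695/76

obs 1: x=5/2 → posterior Inverse-Gamma(13/2, 25/8)
obs 2: x=-4 → posterior Inverse-Gamma(7, 221/8)
obs 3: x=-7/2 → posterior Inverse-Gamma(15/2, 195/4)
obs 4: x=-5 → posterior Inverse-Gamma(8, 323/4)
obs 5: x=-1/2 → posterior Inverse-Gamma(17/2, 695/8)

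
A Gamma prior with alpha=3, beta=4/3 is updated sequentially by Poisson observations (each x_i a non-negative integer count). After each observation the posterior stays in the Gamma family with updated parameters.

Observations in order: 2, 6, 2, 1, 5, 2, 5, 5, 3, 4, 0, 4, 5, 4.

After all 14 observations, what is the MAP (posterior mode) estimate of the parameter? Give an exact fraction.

75/23

obs 1: x=2 → posterior Gamma(5, 7/3)
obs 2: x=6 → posterior Gamma(11, 10/3)
obs 3: x=2 → posterior Gamma(13, 13/3)
obs 4: x=1 → posterior Gamma(14, 16/3)
obs 5: x=5 → posterior Gamma(19, 19/3)
obs 6: x=2 → posterior Gamma(21, 22/3)
obs 7: x=5 → posterior Gamma(26, 25/3)
obs 8: x=5 → posterior Gamma(31, 28/3)
obs 9: x=3 → posterior Gamma(34, 31/3)
obs 10: x=4 → posterior Gamma(38, 34/3)
obs 11: x=0 → posterior Gamma(38, 37/3)
obs 12: x=4 → posterior Gamma(42, 40/3)
obs 13: x=5 → posterior Gamma(47, 43/3)
obs 14: x=4 → posterior Gamma(51, 46/3)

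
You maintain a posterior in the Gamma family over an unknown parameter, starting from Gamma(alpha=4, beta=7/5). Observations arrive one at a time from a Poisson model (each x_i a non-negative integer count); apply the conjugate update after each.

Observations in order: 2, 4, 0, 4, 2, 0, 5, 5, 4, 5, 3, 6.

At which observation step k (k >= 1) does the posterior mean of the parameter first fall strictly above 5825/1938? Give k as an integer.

obs 1: x=2 → posterior Gamma(6, 12/5)
obs 2: x=4 → posterior Gamma(10, 17/5)
obs 3: x=0 → posterior Gamma(10, 22/5)
obs 4: x=4 → posterior Gamma(14, 27/5)
obs 5: x=2 → posterior Gamma(16, 32/5)
obs 6: x=0 → posterior Gamma(16, 37/5)
obs 7: x=5 → posterior Gamma(21, 42/5)
obs 8: x=5 → posterior Gamma(26, 47/5)
obs 9: x=4 → posterior Gamma(30, 52/5)
obs 10: x=5 → posterior Gamma(35, 57/5)
obs 11: x=3 → posterior Gamma(38, 62/5)
obs 12: x=6 → posterior Gamma(44, 67/5)

k = 10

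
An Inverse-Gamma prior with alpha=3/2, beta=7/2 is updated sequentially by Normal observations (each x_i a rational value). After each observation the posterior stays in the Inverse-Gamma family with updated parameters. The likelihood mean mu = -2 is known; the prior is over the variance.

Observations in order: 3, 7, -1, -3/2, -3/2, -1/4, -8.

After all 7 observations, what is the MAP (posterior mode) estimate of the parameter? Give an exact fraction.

819/64

obs 1: x=3 → posterior Inverse-Gamma(2, 16)
obs 2: x=7 → posterior Inverse-Gamma(5/2, 113/2)
obs 3: x=-1 → posterior Inverse-Gamma(3, 57)
obs 4: x=-3/2 → posterior Inverse-Gamma(7/2, 457/8)
obs 5: x=-3/2 → posterior Inverse-Gamma(4, 229/4)
obs 6: x=-1/4 → posterior Inverse-Gamma(9/2, 1881/32)
obs 7: x=-8 → posterior Inverse-Gamma(5, 2457/32)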